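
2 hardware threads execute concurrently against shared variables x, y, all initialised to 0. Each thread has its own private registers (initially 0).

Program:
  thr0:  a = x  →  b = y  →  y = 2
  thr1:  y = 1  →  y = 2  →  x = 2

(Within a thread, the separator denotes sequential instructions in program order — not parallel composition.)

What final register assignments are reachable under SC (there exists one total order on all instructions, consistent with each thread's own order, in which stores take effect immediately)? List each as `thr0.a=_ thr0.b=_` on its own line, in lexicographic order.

thr0.a=0 thr0.b=0
thr0.a=0 thr0.b=1
thr0.a=0 thr0.b=2
thr0.a=2 thr0.b=2

outcome vector order: (thr0.a,thr0.b)
|SC outcomes| = 4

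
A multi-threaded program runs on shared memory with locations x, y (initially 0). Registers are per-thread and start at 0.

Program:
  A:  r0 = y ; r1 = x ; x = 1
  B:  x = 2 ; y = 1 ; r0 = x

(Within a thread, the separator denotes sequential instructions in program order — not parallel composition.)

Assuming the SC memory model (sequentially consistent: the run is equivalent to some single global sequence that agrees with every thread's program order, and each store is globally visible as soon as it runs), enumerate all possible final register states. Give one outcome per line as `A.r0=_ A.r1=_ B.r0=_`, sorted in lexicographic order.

A.r0=0 A.r1=0 B.r0=1
A.r0=0 A.r1=0 B.r0=2
A.r0=0 A.r1=2 B.r0=1
A.r0=0 A.r1=2 B.r0=2
A.r0=1 A.r1=2 B.r0=1
A.r0=1 A.r1=2 B.r0=2

outcome vector order: (A.r0,A.r1,B.r0)
|SC outcomes| = 6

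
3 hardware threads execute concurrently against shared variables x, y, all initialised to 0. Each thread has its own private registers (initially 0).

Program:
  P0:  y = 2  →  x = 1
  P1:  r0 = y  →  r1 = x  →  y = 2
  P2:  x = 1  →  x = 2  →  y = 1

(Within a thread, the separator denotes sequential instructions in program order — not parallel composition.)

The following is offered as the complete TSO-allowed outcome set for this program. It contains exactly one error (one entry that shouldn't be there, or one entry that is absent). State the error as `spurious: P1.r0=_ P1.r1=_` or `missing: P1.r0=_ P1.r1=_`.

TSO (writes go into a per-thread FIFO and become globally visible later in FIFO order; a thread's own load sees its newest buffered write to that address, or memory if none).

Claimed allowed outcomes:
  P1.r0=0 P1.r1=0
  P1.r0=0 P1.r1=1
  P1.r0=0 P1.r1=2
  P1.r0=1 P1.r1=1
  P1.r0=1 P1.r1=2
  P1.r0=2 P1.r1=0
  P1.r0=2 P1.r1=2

missing: P1.r0=2 P1.r1=1

outcome vector order: (P1.r0,P1.r1)
TSO (8): 0/0 0/1 0/2 1/1 1/2 2/0 2/1 2/2
TSO∖claimed = {2/1}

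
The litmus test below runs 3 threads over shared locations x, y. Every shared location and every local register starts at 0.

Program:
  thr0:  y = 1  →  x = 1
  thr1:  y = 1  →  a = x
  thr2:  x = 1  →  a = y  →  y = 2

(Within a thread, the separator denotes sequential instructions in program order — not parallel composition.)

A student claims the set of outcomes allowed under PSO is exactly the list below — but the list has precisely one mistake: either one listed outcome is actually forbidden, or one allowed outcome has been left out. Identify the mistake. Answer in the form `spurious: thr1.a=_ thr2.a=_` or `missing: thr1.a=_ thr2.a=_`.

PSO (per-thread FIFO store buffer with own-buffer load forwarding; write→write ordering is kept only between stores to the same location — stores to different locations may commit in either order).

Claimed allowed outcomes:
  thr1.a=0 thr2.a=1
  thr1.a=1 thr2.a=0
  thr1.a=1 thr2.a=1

missing: thr1.a=0 thr2.a=0

outcome vector order: (thr1.a,thr2.a)
[PSO] allowed = {00, 01, 10, 11}
PSO∖claimed = {00}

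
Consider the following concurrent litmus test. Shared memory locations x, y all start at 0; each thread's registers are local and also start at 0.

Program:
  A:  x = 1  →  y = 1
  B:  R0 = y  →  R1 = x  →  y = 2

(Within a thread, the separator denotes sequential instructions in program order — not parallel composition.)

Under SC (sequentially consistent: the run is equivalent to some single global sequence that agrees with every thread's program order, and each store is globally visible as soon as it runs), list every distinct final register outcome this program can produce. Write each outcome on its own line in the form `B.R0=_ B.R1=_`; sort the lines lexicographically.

outcome vector order: (B.R0,B.R1)
|SC outcomes| = 3

B.R0=0 B.R1=0
B.R0=0 B.R1=1
B.R0=1 B.R1=1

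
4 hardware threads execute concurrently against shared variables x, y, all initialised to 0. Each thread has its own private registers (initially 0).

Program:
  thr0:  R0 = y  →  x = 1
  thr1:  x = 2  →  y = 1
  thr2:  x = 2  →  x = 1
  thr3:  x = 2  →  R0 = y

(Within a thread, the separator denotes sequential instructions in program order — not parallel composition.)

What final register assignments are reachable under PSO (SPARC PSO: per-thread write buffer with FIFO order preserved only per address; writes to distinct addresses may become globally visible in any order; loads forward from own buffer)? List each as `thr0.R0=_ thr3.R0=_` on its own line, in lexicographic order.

outcome vector order: (thr0.R0,thr3.R0)
|PSO outcomes| = 4

thr0.R0=0 thr3.R0=0
thr0.R0=0 thr3.R0=1
thr0.R0=1 thr3.R0=0
thr0.R0=1 thr3.R0=1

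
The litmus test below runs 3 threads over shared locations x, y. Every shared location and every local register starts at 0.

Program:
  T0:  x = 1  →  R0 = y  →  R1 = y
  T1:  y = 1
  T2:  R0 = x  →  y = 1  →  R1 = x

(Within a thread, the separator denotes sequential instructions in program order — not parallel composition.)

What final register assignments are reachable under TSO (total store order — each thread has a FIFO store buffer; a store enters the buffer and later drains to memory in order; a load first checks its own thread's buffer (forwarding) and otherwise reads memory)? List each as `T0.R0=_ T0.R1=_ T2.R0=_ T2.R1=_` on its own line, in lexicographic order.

T0.R0=0 T0.R1=0 T2.R0=0 T2.R1=0
T0.R0=0 T0.R1=0 T2.R0=0 T2.R1=1
T0.R0=0 T0.R1=0 T2.R0=1 T2.R1=1
T0.R0=0 T0.R1=1 T2.R0=0 T2.R1=0
T0.R0=0 T0.R1=1 T2.R0=0 T2.R1=1
T0.R0=0 T0.R1=1 T2.R0=1 T2.R1=1
T0.R0=1 T0.R1=1 T2.R0=0 T2.R1=0
T0.R0=1 T0.R1=1 T2.R0=0 T2.R1=1
T0.R0=1 T0.R1=1 T2.R0=1 T2.R1=1

outcome vector order: (T0.R0,T0.R1,T2.R0,T2.R1)
|TSO outcomes| = 9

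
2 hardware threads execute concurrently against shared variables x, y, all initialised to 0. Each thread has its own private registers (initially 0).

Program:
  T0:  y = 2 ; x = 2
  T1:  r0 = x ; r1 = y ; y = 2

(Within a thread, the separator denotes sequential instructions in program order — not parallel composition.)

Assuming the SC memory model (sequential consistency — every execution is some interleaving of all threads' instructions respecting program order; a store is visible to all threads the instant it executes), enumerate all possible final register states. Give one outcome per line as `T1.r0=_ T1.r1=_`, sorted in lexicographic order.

T1.r0=0 T1.r1=0
T1.r0=0 T1.r1=2
T1.r0=2 T1.r1=2

outcome vector order: (T1.r0,T1.r1)
|SC outcomes| = 3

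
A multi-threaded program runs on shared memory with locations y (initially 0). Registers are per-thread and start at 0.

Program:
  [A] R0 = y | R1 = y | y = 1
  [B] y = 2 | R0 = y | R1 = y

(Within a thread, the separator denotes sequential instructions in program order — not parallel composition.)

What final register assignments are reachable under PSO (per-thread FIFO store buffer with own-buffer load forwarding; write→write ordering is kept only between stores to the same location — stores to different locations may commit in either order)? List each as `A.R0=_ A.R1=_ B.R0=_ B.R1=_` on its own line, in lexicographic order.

A.R0=0 A.R1=0 B.R0=1 B.R1=1
A.R0=0 A.R1=0 B.R0=2 B.R1=1
A.R0=0 A.R1=0 B.R0=2 B.R1=2
A.R0=0 A.R1=2 B.R0=1 B.R1=1
A.R0=0 A.R1=2 B.R0=2 B.R1=1
A.R0=0 A.R1=2 B.R0=2 B.R1=2
A.R0=2 A.R1=2 B.R0=1 B.R1=1
A.R0=2 A.R1=2 B.R0=2 B.R1=1
A.R0=2 A.R1=2 B.R0=2 B.R1=2

outcome vector order: (A.R0,A.R1,B.R0,B.R1)
|PSO outcomes| = 9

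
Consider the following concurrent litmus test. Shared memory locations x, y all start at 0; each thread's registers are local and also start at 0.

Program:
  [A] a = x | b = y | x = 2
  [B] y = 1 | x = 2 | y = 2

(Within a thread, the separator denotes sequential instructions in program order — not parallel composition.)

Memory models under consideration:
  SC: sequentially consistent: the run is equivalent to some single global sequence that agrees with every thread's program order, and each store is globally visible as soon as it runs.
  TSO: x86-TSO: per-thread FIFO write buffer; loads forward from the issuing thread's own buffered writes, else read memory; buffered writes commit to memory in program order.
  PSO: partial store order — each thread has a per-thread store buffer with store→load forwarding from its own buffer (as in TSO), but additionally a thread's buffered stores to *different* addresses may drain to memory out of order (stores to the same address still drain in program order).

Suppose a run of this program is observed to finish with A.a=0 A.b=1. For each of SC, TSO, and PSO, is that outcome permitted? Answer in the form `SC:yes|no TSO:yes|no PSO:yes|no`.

SC:yes TSO:yes PSO:yes

outcome vector order: (A.a,A.b)
[SC] allowed = {0/0 0/1 0/2 2/1 2/2}
[TSO] allowed = {0/0 0/1 0/2 2/1 2/2}
[PSO] allowed = {0/0 0/1 0/2 2/0 2/1 2/2}
target 0/1 ∈ {SC,TSO,PSO}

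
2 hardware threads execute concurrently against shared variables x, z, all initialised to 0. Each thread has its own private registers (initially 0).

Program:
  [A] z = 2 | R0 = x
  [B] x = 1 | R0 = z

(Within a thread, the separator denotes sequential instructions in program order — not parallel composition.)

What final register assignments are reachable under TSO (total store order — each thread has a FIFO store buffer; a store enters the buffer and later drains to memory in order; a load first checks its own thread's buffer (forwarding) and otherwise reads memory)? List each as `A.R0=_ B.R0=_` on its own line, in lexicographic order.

A.R0=0 B.R0=0
A.R0=0 B.R0=2
A.R0=1 B.R0=0
A.R0=1 B.R0=2

outcome vector order: (A.R0,B.R0)
|TSO outcomes| = 4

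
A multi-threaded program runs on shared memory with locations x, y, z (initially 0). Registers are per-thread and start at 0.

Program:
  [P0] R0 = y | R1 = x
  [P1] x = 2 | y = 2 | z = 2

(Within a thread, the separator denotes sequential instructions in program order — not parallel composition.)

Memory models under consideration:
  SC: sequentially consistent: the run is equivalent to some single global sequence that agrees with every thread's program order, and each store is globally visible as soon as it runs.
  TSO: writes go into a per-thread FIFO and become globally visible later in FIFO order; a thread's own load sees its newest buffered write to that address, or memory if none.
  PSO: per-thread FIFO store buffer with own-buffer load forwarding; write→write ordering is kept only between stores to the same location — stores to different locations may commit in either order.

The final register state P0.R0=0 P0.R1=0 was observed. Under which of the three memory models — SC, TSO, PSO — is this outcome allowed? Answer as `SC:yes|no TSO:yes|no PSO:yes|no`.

SC:yes TSO:yes PSO:yes

outcome vector order: (P0.R0,P0.R1)
SC: 3 outcomes — {00, 02, 22}
TSO: 3 outcomes — {00, 02, 22}
PSO: 4 outcomes — {00, 02, 20, 22}
target 00 ∈ {SC,TSO,PSO}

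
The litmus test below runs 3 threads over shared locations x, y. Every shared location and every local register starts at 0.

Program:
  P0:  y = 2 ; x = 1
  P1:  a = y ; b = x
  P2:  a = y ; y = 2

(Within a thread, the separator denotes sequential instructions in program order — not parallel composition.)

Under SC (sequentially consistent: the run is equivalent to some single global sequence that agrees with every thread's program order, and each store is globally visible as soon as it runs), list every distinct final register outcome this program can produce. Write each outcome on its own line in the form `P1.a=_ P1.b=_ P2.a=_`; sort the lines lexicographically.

P1.a=0 P1.b=0 P2.a=0
P1.a=0 P1.b=0 P2.a=2
P1.a=0 P1.b=1 P2.a=0
P1.a=0 P1.b=1 P2.a=2
P1.a=2 P1.b=0 P2.a=0
P1.a=2 P1.b=0 P2.a=2
P1.a=2 P1.b=1 P2.a=0
P1.a=2 P1.b=1 P2.a=2

outcome vector order: (P1.a,P1.b,P2.a)
|SC outcomes| = 8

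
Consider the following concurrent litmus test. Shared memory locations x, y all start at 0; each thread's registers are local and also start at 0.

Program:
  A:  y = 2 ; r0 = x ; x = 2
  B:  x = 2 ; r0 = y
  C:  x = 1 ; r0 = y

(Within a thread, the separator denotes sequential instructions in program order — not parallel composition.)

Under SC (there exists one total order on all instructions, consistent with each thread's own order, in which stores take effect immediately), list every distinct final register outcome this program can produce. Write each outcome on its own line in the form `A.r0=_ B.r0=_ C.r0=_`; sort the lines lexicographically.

outcome vector order: (A.r0,B.r0,C.r0)
|SC outcomes| = 9

A.r0=0 B.r0=2 C.r0=2
A.r0=1 B.r0=0 C.r0=0
A.r0=1 B.r0=0 C.r0=2
A.r0=1 B.r0=2 C.r0=0
A.r0=1 B.r0=2 C.r0=2
A.r0=2 B.r0=0 C.r0=0
A.r0=2 B.r0=0 C.r0=2
A.r0=2 B.r0=2 C.r0=0
A.r0=2 B.r0=2 C.r0=2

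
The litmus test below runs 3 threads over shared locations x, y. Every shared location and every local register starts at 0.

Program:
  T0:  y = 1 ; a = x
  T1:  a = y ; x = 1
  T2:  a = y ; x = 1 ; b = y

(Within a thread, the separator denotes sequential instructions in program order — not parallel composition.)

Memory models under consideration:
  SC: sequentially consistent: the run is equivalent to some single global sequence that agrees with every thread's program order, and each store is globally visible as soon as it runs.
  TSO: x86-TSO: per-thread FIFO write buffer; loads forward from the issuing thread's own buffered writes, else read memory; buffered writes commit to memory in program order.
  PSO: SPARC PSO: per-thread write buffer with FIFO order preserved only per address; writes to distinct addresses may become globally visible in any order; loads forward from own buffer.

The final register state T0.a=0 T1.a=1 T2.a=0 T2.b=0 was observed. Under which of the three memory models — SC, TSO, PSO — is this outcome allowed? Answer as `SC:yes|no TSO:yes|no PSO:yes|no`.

SC:no TSO:yes PSO:yes

outcome vector order: (T0.a,T1.a,T2.a,T2.b)
[SC] allowed = {<0 0 0 1>; <0 0 1 1>; <0 1 0 1>; <0 1 1 1>; <1 0 0 0>; <1 0 0 1>; <1 0 1 1>; <1 1 0 0>; <1 1 0 1>; <1 1 1 1>}
[TSO] allowed = {<0 0 0 0>; <0 0 0 1>; <0 0 1 1>; <0 1 0 0>; <0 1 0 1>; <0 1 1 1>; <1 0 0 0>; <1 0 0 1>; <1 0 1 1>; <1 1 0 0>; <1 1 0 1>; <1 1 1 1>}
[PSO] allowed = {<0 0 0 0>; <0 0 0 1>; <0 0 1 1>; <0 1 0 0>; <0 1 0 1>; <0 1 1 1>; <1 0 0 0>; <1 0 0 1>; <1 0 1 1>; <1 1 0 0>; <1 1 0 1>; <1 1 1 1>}
target <0 1 0 0> ∈ {TSO,PSO}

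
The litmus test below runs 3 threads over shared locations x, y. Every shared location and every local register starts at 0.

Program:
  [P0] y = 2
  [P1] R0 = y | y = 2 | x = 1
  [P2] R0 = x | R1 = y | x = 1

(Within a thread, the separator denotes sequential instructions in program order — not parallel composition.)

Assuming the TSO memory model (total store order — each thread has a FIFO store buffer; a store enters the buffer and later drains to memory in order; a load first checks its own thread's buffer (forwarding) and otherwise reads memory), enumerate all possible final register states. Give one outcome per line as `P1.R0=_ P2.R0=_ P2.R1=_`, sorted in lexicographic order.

outcome vector order: (P1.R0,P2.R0,P2.R1)
|TSO outcomes| = 6

P1.R0=0 P2.R0=0 P2.R1=0
P1.R0=0 P2.R0=0 P2.R1=2
P1.R0=0 P2.R0=1 P2.R1=2
P1.R0=2 P2.R0=0 P2.R1=0
P1.R0=2 P2.R0=0 P2.R1=2
P1.R0=2 P2.R0=1 P2.R1=2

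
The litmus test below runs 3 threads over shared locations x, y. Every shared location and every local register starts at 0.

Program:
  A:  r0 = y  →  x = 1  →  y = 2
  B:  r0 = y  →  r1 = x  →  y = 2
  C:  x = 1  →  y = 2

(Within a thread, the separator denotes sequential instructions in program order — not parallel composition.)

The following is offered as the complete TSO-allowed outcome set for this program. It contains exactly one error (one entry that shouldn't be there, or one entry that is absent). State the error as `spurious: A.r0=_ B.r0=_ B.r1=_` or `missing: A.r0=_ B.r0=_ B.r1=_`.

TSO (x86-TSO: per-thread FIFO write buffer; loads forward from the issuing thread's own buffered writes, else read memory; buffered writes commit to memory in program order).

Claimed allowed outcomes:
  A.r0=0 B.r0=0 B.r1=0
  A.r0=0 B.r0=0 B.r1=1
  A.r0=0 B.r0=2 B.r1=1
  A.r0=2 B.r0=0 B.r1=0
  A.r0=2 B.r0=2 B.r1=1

missing: A.r0=2 B.r0=0 B.r1=1

outcome vector order: (A.r0,B.r0,B.r1)
[TSO] allowed = {<0 0 0>; <0 0 1>; <0 2 1>; <2 0 0>; <2 0 1>; <2 2 1>}
TSO∖claimed = {<2 0 1>}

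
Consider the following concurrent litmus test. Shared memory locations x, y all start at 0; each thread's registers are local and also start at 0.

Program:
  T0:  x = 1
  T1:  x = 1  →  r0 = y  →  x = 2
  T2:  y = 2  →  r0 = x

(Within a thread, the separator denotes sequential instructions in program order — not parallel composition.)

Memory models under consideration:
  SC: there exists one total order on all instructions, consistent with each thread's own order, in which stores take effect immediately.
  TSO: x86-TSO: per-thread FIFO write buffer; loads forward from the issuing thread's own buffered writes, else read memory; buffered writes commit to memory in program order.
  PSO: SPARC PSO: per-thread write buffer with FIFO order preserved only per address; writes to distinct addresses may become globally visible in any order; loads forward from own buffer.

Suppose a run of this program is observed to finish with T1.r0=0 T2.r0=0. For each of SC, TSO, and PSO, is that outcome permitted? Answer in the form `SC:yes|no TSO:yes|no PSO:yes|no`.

SC:no TSO:yes PSO:yes

outcome vector order: (T1.r0,T2.r0)
SC: 5 outcomes — {0/1; 0/2; 2/0; 2/1; 2/2}
TSO: 6 outcomes — {0/0; 0/1; 0/2; 2/0; 2/1; 2/2}
PSO: 6 outcomes — {0/0; 0/1; 0/2; 2/0; 2/1; 2/2}
target 0/0 ∈ {TSO,PSO}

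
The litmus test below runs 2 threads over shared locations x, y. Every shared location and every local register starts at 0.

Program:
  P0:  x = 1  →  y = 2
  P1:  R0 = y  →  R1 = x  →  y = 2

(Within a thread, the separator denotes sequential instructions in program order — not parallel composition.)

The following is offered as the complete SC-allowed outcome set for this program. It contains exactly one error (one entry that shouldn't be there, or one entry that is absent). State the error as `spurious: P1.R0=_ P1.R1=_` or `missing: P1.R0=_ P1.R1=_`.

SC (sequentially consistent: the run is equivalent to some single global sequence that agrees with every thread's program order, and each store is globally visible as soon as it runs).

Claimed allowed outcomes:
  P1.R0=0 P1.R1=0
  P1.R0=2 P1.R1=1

outcome vector order: (P1.R0,P1.R1)
SC: 3 outcomes — {<0 0> <0 1> <2 1>}
SC∖claimed = {<0 1>}

missing: P1.R0=0 P1.R1=1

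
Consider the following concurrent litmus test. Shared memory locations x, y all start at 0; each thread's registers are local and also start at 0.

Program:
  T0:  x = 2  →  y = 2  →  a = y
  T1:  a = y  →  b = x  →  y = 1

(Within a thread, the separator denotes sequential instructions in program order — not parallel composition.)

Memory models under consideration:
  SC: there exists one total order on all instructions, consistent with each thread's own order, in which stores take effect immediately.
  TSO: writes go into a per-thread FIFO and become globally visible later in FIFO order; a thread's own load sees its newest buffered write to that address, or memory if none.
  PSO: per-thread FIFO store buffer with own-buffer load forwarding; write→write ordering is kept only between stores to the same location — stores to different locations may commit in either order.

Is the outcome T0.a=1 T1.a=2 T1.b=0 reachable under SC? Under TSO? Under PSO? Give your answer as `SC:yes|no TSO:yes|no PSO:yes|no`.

SC:no TSO:no PSO:yes

outcome vector order: (T0.a,T1.a,T1.b)
under SC → (1,0,0), (1,0,2), (1,2,2), (2,0,0), (2,0,2), (2,2,2)
under TSO → (1,0,0), (1,0,2), (1,2,2), (2,0,0), (2,0,2), (2,2,2)
under PSO → (1,0,0), (1,0,2), (1,2,0), (1,2,2), (2,0,0), (2,0,2), (2,2,0), (2,2,2)
target (1,2,0) ∈ {PSO}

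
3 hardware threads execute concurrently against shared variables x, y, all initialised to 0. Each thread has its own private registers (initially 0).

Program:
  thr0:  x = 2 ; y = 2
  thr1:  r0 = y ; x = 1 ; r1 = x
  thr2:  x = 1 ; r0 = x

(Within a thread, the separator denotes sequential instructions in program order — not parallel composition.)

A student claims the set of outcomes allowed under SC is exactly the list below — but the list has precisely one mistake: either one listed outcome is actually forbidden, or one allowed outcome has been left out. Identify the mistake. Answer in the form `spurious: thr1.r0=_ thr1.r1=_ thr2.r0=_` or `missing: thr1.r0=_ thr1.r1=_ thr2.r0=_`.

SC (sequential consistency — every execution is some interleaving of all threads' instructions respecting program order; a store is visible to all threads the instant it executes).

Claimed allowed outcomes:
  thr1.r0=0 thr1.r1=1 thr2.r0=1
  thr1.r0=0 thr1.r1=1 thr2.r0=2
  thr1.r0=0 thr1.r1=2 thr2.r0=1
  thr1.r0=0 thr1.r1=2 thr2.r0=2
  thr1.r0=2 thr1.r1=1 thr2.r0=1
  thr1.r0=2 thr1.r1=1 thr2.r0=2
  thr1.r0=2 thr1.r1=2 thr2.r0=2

spurious: thr1.r0=2 thr1.r1=2 thr2.r0=2

outcome vector order: (thr1.r0,thr1.r1,thr2.r0)
SC: 6 outcomes — {<0 1 1>, <0 1 2>, <0 2 1>, <0 2 2>, <2 1 1>, <2 1 2>}
claimed∖SC = {<2 2 2>}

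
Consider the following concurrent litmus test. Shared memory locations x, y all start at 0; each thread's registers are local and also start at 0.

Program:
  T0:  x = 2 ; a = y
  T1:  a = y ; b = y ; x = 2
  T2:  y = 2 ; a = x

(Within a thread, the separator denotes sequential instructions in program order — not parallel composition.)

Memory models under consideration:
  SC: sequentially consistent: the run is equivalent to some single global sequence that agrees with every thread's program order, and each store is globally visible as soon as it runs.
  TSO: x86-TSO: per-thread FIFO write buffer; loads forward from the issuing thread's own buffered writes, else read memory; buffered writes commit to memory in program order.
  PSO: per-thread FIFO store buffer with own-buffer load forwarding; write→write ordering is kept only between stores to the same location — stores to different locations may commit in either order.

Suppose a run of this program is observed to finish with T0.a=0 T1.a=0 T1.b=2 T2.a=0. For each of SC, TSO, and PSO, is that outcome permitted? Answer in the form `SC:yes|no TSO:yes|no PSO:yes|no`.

outcome vector order: (T0.a,T1.a,T1.b,T2.a)
under SC → <0 0 0 2> <0 0 2 2> <0 2 2 2> <2 0 0 0> <2 0 0 2> <2 0 2 0> <2 0 2 2> <2 2 2 0> <2 2 2 2>
under TSO → <0 0 0 0> <0 0 0 2> <0 0 2 0> <0 0 2 2> <0 2 2 0> <0 2 2 2> <2 0 0 0> <2 0 0 2> <2 0 2 0> <2 0 2 2> <2 2 2 0> <2 2 2 2>
under PSO → <0 0 0 0> <0 0 0 2> <0 0 2 0> <0 0 2 2> <0 2 2 0> <0 2 2 2> <2 0 0 0> <2 0 0 2> <2 0 2 0> <2 0 2 2> <2 2 2 0> <2 2 2 2>
target <0 0 2 0> ∈ {TSO,PSO}

SC:no TSO:yes PSO:yes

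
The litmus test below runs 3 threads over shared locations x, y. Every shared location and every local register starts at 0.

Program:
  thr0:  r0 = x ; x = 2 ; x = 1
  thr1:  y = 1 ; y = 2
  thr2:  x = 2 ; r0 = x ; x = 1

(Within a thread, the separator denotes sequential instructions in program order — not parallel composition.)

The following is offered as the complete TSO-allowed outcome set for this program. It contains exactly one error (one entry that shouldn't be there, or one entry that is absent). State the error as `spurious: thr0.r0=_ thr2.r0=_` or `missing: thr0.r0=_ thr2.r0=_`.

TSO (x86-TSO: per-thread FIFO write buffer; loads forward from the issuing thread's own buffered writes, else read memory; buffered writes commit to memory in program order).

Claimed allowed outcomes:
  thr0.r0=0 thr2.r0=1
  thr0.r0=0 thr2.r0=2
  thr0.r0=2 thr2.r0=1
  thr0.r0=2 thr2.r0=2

outcome vector order: (thr0.r0,thr2.r0)
TSO (5): (0,1) (0,2) (1,2) (2,1) (2,2)
TSO∖claimed = {(1,2)}

missing: thr0.r0=1 thr2.r0=2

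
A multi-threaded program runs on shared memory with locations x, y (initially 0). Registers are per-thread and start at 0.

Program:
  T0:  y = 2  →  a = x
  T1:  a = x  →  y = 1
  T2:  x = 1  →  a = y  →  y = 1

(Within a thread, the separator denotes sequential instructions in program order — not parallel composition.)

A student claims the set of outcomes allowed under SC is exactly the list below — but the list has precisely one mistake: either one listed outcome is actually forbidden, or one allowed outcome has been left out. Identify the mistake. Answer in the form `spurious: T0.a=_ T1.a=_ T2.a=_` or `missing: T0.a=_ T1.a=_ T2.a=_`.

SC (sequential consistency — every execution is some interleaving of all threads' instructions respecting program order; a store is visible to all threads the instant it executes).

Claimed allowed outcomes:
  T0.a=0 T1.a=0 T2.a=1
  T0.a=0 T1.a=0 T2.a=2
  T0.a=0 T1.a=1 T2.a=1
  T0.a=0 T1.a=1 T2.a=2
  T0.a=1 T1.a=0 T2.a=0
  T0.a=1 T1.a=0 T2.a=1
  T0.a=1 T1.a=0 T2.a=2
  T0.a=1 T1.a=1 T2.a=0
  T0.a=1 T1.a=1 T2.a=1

missing: T0.a=1 T1.a=1 T2.a=2

outcome vector order: (T0.a,T1.a,T2.a)
SC: 10 outcomes — {(0,0,1); (0,0,2); (0,1,1); (0,1,2); (1,0,0); (1,0,1); (1,0,2); (1,1,0); (1,1,1); (1,1,2)}
SC∖claimed = {(1,1,2)}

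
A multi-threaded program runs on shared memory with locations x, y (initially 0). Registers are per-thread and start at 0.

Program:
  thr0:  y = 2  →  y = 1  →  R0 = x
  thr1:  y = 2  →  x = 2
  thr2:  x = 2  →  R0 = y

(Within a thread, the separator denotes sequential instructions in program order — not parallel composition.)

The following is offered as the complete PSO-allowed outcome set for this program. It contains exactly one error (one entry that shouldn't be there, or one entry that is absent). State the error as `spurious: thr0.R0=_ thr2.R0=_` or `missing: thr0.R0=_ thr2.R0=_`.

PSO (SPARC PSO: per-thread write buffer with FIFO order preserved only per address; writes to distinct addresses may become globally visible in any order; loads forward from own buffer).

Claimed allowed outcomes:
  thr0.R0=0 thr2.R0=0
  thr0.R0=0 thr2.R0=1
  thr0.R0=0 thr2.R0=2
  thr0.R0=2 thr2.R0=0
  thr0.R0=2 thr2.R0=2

outcome vector order: (thr0.R0,thr2.R0)
PSO (6): <0 0>, <0 1>, <0 2>, <2 0>, <2 1>, <2 2>
PSO∖claimed = {<2 1>}

missing: thr0.R0=2 thr2.R0=1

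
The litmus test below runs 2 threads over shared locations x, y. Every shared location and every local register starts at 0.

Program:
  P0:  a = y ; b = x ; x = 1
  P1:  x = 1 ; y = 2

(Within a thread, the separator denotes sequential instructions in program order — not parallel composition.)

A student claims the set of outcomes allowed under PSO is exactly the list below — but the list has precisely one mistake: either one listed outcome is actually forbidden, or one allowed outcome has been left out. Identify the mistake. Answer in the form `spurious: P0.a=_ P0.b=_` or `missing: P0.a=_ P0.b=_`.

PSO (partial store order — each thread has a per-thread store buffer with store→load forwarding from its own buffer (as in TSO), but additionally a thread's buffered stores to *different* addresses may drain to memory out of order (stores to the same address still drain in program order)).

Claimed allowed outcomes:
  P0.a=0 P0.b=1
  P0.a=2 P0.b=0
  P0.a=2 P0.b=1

outcome vector order: (P0.a,P0.b)
under PSO → 00; 01; 20; 21
PSO∖claimed = {00}

missing: P0.a=0 P0.b=0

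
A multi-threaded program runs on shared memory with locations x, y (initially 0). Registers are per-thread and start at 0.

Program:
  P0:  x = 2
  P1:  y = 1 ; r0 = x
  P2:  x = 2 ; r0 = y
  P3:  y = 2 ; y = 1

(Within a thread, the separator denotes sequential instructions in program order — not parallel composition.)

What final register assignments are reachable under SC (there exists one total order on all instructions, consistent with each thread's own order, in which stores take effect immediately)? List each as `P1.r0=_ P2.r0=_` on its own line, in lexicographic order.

outcome vector order: (P1.r0,P2.r0)
|SC outcomes| = 5

P1.r0=0 P2.r0=1
P1.r0=0 P2.r0=2
P1.r0=2 P2.r0=0
P1.r0=2 P2.r0=1
P1.r0=2 P2.r0=2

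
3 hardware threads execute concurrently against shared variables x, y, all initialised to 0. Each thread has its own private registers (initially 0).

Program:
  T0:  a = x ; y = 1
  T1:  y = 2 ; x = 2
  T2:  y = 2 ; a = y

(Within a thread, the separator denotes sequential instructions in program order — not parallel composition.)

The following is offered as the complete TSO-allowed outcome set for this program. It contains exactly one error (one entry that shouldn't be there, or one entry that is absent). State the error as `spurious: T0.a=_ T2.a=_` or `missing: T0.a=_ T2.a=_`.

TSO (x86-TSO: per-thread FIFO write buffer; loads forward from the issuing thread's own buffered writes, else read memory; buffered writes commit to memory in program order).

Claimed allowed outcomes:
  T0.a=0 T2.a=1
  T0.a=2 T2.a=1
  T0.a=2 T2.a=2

missing: T0.a=0 T2.a=2

outcome vector order: (T0.a,T2.a)
TSO: 4 outcomes — {(0,1), (0,2), (2,1), (2,2)}
TSO∖claimed = {(0,2)}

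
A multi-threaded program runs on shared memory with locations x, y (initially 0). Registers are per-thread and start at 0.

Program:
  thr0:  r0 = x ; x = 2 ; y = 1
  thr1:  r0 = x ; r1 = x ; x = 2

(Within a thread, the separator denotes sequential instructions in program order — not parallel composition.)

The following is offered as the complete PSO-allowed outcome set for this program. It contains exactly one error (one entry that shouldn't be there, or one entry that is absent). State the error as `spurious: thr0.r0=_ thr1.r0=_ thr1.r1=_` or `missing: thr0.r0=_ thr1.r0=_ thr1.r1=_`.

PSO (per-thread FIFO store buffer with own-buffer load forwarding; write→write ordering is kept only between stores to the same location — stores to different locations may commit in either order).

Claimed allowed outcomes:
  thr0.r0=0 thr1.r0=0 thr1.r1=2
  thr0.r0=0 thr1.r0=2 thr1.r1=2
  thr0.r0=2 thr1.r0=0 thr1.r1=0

outcome vector order: (thr0.r0,thr1.r0,thr1.r1)
PSO: 4 outcomes — {0/0/0 0/0/2 0/2/2 2/0/0}
PSO∖claimed = {0/0/0}

missing: thr0.r0=0 thr1.r0=0 thr1.r1=0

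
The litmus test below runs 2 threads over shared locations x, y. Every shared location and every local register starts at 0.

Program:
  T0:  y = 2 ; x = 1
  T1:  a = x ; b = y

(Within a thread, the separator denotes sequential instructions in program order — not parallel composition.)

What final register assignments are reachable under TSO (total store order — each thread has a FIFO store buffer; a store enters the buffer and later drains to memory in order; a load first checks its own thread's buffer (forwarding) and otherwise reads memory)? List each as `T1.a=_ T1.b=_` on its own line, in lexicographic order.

T1.a=0 T1.b=0
T1.a=0 T1.b=2
T1.a=1 T1.b=2

outcome vector order: (T1.a,T1.b)
|TSO outcomes| = 3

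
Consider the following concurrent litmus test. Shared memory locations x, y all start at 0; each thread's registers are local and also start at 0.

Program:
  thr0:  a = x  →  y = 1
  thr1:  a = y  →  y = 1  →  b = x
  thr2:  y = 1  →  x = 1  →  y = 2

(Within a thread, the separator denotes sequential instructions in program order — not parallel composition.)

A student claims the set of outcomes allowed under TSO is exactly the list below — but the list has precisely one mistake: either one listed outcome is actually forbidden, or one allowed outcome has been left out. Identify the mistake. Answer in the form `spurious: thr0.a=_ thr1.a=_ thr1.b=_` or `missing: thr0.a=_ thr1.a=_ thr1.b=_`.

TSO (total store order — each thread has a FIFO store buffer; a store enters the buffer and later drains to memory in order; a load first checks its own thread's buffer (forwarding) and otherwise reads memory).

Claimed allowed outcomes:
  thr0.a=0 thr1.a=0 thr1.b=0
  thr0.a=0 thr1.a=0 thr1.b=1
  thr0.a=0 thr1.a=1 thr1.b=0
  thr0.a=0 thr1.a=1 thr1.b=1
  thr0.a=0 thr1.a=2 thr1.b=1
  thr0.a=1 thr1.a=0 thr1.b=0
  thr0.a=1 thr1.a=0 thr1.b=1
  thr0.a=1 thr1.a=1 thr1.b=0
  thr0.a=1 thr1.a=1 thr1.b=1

outcome vector order: (thr0.a,thr1.a,thr1.b)
under TSO → 000, 001, 010, 011, 021, 100, 101, 110, 111, 121
TSO∖claimed = {121}

missing: thr0.a=1 thr1.a=2 thr1.b=1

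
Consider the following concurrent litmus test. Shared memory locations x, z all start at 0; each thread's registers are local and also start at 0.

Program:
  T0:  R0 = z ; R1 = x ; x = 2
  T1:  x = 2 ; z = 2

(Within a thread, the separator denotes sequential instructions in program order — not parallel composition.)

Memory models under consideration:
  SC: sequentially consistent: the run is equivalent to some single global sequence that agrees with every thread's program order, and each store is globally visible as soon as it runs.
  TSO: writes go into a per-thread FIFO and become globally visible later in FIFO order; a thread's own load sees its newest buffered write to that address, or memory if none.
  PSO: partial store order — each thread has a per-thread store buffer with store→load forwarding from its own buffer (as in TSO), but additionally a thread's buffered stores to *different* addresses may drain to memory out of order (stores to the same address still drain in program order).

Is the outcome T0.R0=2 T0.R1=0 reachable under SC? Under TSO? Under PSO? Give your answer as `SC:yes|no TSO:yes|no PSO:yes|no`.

SC:no TSO:no PSO:yes

outcome vector order: (T0.R0,T0.R1)
under SC → <0 0>; <0 2>; <2 2>
under TSO → <0 0>; <0 2>; <2 2>
under PSO → <0 0>; <0 2>; <2 0>; <2 2>
target <2 0> ∈ {PSO}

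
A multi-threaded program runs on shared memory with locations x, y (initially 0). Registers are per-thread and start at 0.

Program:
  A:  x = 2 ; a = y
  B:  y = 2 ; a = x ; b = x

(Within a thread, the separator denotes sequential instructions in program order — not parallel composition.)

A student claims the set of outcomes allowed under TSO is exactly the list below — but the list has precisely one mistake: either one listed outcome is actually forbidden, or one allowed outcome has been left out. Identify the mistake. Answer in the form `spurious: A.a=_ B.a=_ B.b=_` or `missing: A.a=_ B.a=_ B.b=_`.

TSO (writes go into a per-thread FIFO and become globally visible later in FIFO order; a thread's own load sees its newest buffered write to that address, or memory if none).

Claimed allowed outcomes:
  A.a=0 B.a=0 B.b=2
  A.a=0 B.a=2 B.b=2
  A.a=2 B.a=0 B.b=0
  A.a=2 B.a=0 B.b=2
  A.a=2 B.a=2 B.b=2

missing: A.a=0 B.a=0 B.b=0

outcome vector order: (A.a,B.a,B.b)
TSO: 6 outcomes — {0/0/0 0/0/2 0/2/2 2/0/0 2/0/2 2/2/2}
TSO∖claimed = {0/0/0}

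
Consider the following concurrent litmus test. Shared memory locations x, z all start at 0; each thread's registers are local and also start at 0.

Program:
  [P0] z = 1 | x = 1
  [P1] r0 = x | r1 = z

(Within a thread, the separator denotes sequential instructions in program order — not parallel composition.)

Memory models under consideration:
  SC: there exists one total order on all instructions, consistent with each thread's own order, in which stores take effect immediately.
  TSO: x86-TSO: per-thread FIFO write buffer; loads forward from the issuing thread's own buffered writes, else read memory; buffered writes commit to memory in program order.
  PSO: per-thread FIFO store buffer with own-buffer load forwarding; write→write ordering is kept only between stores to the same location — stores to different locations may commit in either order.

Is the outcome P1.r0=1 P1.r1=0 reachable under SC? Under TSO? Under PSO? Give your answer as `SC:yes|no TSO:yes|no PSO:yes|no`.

SC:no TSO:no PSO:yes

outcome vector order: (P1.r0,P1.r1)
[SC] allowed = {00; 01; 11}
[TSO] allowed = {00; 01; 11}
[PSO] allowed = {00; 01; 10; 11}
target 10 ∈ {PSO}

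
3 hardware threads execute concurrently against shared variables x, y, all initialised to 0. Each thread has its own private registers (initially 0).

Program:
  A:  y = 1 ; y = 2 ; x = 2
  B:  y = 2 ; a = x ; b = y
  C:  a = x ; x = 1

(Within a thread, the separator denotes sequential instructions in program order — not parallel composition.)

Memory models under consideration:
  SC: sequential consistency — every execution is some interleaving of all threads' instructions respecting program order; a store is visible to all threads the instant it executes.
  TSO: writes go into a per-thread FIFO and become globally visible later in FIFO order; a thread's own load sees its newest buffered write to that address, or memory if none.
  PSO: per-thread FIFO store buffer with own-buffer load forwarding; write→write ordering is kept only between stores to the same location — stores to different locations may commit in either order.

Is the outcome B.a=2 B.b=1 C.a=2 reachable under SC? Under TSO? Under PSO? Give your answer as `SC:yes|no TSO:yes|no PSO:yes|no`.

SC:no TSO:no PSO:yes

outcome vector order: (B.a,B.b,C.a)
SC (9): 010 012 020 022 110 120 122 220 222
TSO (9): 010 012 020 022 110 120 122 220 222
PSO (12): 010 012 020 022 110 112 120 122 210 212 220 222
target 212 ∈ {PSO}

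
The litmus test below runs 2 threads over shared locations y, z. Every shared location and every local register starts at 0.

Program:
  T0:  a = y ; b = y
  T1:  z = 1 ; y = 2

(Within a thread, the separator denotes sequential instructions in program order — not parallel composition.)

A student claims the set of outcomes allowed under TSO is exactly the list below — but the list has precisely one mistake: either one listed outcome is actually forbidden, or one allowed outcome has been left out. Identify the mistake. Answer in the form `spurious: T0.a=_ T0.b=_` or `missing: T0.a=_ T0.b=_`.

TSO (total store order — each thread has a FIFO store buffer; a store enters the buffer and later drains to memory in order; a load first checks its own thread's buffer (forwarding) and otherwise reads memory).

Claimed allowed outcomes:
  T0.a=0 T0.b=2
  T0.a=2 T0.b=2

outcome vector order: (T0.a,T0.b)
[TSO] allowed = {0/0, 0/2, 2/2}
TSO∖claimed = {0/0}

missing: T0.a=0 T0.b=0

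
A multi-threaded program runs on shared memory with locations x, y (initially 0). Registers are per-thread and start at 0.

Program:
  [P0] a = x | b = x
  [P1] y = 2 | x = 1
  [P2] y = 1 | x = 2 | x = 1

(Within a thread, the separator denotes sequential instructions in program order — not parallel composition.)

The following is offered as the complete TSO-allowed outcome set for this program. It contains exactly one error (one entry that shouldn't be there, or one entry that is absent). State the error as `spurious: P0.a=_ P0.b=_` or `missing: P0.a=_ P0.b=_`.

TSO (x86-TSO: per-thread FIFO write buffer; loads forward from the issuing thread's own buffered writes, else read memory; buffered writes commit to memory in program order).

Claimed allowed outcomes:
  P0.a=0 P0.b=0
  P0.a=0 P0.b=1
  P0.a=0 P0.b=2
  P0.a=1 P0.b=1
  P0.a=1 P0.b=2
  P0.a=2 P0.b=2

missing: P0.a=2 P0.b=1

outcome vector order: (P0.a,P0.b)
under TSO → <0 0>, <0 1>, <0 2>, <1 1>, <1 2>, <2 1>, <2 2>
TSO∖claimed = {<2 1>}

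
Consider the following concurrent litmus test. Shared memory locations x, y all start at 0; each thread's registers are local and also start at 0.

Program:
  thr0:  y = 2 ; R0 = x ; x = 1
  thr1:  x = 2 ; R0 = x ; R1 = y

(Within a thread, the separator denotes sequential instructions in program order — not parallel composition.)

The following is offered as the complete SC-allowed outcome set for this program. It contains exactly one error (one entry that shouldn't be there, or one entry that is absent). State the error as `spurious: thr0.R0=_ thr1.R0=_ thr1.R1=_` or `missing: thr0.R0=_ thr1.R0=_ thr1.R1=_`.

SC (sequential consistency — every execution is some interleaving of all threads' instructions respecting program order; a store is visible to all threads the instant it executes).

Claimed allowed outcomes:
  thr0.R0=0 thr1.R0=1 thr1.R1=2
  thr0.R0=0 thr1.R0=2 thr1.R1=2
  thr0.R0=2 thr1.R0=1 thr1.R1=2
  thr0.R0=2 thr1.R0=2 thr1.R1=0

missing: thr0.R0=2 thr1.R0=2 thr1.R1=2

outcome vector order: (thr0.R0,thr1.R0,thr1.R1)
SC: 5 outcomes — {012 022 212 220 222}
SC∖claimed = {222}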